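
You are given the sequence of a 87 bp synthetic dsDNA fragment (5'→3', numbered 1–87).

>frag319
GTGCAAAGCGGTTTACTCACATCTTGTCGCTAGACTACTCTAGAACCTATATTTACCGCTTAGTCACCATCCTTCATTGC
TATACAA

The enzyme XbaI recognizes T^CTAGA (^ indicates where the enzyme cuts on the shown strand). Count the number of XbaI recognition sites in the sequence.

TCTAGA occurs starting at position 39.
XbaI cuts at 1 site.

1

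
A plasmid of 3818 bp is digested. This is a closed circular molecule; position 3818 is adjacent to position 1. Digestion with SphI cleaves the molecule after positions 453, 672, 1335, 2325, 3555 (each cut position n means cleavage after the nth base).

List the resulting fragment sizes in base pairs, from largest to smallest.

1230, 990, 716, 663, 219 bp

Circular molecule, 5 cuts → 5 fragments:
  672 − 453 = 219 bp
  1335 − 672 = 663 bp
  2325 − 1335 = 990 bp
  3555 − 2325 = 1230 bp
  wrap: 3818 − 3555 + 453 = 716 bp
Sorted largest to smallest: 1230, 990, 716, 663, 219 bp.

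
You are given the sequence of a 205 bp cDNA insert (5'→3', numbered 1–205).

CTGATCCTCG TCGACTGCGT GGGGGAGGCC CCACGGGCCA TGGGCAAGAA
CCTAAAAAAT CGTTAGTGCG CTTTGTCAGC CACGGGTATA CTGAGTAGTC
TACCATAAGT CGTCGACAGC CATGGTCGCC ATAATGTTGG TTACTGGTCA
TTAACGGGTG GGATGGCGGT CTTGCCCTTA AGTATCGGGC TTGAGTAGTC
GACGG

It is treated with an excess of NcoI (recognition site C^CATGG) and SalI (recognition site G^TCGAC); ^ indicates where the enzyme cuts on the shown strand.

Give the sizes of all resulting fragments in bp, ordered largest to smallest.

78, 74, 28, 10, 8, 7 bp

NcoI sites (CCATGG) start at positions 38, 120.
NcoI cuts after the first base of each site, so after positions 38, 120.
SalI sites (GTCGAC) start at positions 10, 112, 198.
SalI cuts after the first base of each site, so after positions 10, 112, 198.
Combined cut positions: 10, 38, 112, 120, 198.
Linear molecule, 5 cuts → 6 fragments:
  1–10 → 10 bp
  11–38 → 28 bp
  39–112 → 74 bp
  113–120 → 8 bp
  121–198 → 78 bp
  199–205 → 7 bp
Sorted largest to smallest: 78, 74, 28, 10, 8, 7 bp.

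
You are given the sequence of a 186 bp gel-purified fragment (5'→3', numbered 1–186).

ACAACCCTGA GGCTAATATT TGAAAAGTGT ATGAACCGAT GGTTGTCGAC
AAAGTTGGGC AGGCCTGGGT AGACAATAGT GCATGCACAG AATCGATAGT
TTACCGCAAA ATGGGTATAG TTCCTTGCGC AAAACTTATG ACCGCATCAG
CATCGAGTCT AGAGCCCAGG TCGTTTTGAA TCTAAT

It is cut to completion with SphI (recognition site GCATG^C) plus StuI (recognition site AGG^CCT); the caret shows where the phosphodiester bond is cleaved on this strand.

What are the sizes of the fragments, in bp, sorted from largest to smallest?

The SphI site (GCATGC) starts at position 81.
SphI cuts after base 5 of each site (before the last base), so after position 85.
The StuI site (AGGCCT) starts at position 61.
StuI cuts after base 3 of each site, so after position 63.
Combined cut positions: 63, 85.
Linear molecule, 2 cuts → 3 fragments:
  1–63 → 63 bp
  64–85 → 22 bp
  86–186 → 101 bp
Sorted largest to smallest: 101, 63, 22 bp.

101, 63, 22 bp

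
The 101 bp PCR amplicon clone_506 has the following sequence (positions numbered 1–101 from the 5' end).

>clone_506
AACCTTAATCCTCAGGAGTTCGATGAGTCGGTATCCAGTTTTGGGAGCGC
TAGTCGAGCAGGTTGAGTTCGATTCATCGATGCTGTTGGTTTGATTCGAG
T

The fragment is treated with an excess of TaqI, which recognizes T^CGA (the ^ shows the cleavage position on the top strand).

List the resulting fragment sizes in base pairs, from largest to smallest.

TaqI sites (TCGA) start at positions 20, 54, 69, 77, 96.
TaqI cuts after the first base of each site, so after positions 20, 54, 69, 77, 96.
Linear molecule, 5 cuts → 6 fragments:
  1–20 → 20 bp
  21–54 → 34 bp
  55–69 → 15 bp
  70–77 → 8 bp
  78–96 → 19 bp
  97–101 → 5 bp
Sorted largest to smallest: 34, 20, 19, 15, 8, 5 bp.

34, 20, 19, 15, 8, 5 bp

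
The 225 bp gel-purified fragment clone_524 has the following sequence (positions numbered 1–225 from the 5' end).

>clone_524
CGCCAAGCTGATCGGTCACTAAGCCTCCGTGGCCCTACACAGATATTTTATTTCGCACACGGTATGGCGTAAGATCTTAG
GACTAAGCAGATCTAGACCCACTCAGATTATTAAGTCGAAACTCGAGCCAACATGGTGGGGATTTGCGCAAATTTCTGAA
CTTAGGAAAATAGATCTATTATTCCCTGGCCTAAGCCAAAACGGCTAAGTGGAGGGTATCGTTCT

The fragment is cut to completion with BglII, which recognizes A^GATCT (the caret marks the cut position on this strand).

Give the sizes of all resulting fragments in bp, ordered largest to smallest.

83, 72, 53, 17 bp

BglII sites (AGATCT) start at positions 72, 89, 172.
BglII cuts after the first base of each site, so after positions 72, 89, 172.
Linear molecule, 3 cuts → 4 fragments:
  1–72 → 72 bp
  73–89 → 17 bp
  90–172 → 83 bp
  173–225 → 53 bp
Sorted largest to smallest: 83, 72, 53, 17 bp.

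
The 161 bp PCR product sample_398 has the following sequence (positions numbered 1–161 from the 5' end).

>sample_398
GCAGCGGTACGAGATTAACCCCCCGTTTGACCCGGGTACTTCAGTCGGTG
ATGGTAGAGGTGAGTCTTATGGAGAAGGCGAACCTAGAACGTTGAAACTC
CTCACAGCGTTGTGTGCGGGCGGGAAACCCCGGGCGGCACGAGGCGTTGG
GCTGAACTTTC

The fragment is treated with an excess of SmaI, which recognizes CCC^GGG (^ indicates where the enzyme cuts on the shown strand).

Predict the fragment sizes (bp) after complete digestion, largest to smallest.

98, 33, 30 bp

SmaI sites (CCCGGG) start at positions 31, 129.
SmaI cuts after base 3 of each site, so after positions 33, 131.
Linear molecule, 2 cuts → 3 fragments:
  1–33 → 33 bp
  34–131 → 98 bp
  132–161 → 30 bp
Sorted largest to smallest: 98, 33, 30 bp.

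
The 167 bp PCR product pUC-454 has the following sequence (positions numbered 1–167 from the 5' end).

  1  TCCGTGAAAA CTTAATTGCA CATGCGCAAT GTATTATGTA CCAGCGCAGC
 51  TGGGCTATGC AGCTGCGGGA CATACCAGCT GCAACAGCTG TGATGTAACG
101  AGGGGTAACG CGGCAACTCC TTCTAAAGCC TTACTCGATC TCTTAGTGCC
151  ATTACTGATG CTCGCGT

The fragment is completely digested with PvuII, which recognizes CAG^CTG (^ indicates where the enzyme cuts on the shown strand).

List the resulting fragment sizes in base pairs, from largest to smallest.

80, 49, 16, 13, 9 bp

PvuII sites (CAGCTG) start at positions 47, 60, 76, 85.
PvuII cuts after base 3 of each site, so after positions 49, 62, 78, 87.
Linear molecule, 4 cuts → 5 fragments:
  1–49 → 49 bp
  50–62 → 13 bp
  63–78 → 16 bp
  79–87 → 9 bp
  88–167 → 80 bp
Sorted largest to smallest: 80, 49, 16, 13, 9 bp.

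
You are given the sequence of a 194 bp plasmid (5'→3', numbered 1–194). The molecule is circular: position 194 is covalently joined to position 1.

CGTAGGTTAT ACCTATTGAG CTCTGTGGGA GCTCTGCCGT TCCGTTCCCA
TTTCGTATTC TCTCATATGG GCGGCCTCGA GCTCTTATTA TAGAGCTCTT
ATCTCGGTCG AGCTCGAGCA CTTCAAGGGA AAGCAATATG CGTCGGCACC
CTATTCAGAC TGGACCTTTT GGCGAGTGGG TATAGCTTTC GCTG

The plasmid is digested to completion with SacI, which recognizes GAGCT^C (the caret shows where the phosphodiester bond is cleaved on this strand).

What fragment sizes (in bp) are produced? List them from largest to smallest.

SacI sites (GAGCTC) start at positions 18, 29, 79, 93, 110.
SacI cuts after base 5 of each site (before the last base), so after positions 22, 33, 83, 97, 114.
Circular molecule, 5 cuts → 5 fragments:
  23–33 → 11 bp
  34–83 → 50 bp
  84–97 → 14 bp
  98–114 → 17 bp
  115–194 then 1–22 → 80 + 22 = 102 bp
Sorted largest to smallest: 102, 50, 17, 14, 11 bp.

102, 50, 17, 14, 11 bp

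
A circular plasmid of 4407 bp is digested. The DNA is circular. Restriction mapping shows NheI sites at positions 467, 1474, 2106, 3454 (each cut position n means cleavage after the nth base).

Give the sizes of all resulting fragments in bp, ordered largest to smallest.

1420, 1348, 1007, 632 bp

Circular molecule, 4 cuts → 4 fragments:
  1474 − 467 = 1007 bp
  2106 − 1474 = 632 bp
  3454 − 2106 = 1348 bp
  wrap: 4407 − 3454 + 467 = 1420 bp
Sorted largest to smallest: 1420, 1348, 1007, 632 bp.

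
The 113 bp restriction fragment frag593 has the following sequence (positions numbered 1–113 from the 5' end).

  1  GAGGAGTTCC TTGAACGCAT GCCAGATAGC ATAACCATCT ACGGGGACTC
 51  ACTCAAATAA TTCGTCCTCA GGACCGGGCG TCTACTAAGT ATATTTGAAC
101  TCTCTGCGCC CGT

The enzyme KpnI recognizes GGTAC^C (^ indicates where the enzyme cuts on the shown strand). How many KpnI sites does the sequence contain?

0

No occurrence of GGTACC is present in the sequence.
KpnI does not cut: 0 sites.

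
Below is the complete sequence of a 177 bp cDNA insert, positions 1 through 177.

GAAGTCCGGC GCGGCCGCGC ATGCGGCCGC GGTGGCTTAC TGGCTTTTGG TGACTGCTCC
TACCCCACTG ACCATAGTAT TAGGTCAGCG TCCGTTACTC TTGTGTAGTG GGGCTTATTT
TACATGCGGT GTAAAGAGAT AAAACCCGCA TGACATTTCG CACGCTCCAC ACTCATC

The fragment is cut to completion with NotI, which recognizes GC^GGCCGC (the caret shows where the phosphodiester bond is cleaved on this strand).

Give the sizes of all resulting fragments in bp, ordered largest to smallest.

NotI sites (GCGGCCGC) start at positions 11, 23.
NotI cuts after base 2 of each site, so after positions 12, 24.
Linear molecule, 2 cuts → 3 fragments:
  1–12 → 12 bp
  13–24 → 12 bp
  25–177 → 153 bp
Sorted largest to smallest: 153, 12, 12 bp.

153, 12, 12 bp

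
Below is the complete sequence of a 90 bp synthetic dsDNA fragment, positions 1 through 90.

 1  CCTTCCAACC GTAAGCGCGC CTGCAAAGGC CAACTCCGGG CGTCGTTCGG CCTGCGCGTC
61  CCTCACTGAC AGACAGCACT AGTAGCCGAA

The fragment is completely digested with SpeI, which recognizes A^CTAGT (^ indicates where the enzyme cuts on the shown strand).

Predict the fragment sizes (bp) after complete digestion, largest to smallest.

78, 12 bp

The SpeI site (ACTAGT) starts at position 78.
SpeI cuts after the first base of each site, so after position 78.
Linear molecule, 1 cut → 2 fragments:
  1–78 → 78 bp
  79–90 → 12 bp
Sorted largest to smallest: 78, 12 bp.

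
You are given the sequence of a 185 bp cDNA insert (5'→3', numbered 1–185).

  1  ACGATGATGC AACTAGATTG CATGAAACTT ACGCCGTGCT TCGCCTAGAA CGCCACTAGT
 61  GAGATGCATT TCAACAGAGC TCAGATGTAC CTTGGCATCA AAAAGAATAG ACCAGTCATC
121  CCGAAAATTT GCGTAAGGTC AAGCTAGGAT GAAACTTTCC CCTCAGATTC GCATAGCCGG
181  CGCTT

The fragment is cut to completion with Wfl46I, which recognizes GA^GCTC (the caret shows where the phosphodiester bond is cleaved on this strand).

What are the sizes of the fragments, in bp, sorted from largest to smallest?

107, 78 bp

The Wfl46I site (GAGCTC) starts at position 77.
Wfl46I cuts after base 2 of each site, so after position 78.
Linear molecule, 1 cut → 2 fragments:
  1–78 → 78 bp
  79–185 → 107 bp
Sorted largest to smallest: 107, 78 bp.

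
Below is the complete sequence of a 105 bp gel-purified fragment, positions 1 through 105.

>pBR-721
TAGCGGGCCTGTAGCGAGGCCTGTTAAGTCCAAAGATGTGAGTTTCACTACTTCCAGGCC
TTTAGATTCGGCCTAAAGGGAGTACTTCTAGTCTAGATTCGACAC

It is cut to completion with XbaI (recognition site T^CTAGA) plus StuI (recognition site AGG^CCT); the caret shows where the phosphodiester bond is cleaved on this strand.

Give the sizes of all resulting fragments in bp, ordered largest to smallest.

39, 34, 19, 13 bp

The XbaI site (TCTAGA) starts at position 92.
XbaI cuts after the first base of each site, so after position 92.
StuI sites (AGGCCT) start at positions 17, 56.
StuI cuts after base 3 of each site, so after positions 19, 58.
Combined cut positions: 19, 58, 92.
Linear molecule, 3 cuts → 4 fragments:
  1–19 → 19 bp
  20–58 → 39 bp
  59–92 → 34 bp
  93–105 → 13 bp
Sorted largest to smallest: 39, 34, 19, 13 bp.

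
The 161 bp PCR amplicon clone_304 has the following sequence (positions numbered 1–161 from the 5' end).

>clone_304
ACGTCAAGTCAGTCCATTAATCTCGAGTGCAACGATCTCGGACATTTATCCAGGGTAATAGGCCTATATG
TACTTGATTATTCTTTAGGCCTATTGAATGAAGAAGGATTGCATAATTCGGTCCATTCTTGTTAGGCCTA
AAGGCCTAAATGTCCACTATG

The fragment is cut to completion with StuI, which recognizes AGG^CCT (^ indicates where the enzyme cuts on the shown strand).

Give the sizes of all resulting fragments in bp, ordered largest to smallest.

62, 47, 27, 17, 8 bp

StuI sites (AGGCCT) start at positions 60, 87, 134, 142.
StuI cuts after base 3 of each site, so after positions 62, 89, 136, 144.
Linear molecule, 4 cuts → 5 fragments:
  1–62 → 62 bp
  63–89 → 27 bp
  90–136 → 47 bp
  137–144 → 8 bp
  145–161 → 17 bp
Sorted largest to smallest: 62, 47, 27, 17, 8 bp.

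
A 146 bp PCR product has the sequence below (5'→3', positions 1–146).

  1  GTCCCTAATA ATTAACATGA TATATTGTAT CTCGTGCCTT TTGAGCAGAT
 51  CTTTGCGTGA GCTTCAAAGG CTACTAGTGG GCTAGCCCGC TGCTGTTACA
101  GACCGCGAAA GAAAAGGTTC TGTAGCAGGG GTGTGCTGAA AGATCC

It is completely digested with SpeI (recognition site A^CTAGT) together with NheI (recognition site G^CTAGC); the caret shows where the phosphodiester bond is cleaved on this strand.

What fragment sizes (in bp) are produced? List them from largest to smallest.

73, 65, 8 bp

The SpeI site (ACTAGT) starts at position 73.
SpeI cuts after the first base of each site, so after position 73.
The NheI site (GCTAGC) starts at position 81.
NheI cuts after the first base of each site, so after position 81.
Combined cut positions: 73, 81.
Linear molecule, 2 cuts → 3 fragments:
  1–73 → 73 bp
  74–81 → 8 bp
  82–146 → 65 bp
Sorted largest to smallest: 73, 65, 8 bp.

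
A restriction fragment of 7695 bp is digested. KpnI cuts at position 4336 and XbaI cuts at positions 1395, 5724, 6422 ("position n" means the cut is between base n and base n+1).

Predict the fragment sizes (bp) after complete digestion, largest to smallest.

Combined cut positions (sorted): 1395, 4336, 5724, 6422.
Linear molecule, 4 cuts → 5 fragments:
  1395 − 0 = 1395 bp
  4336 − 1395 = 2941 bp
  5724 − 4336 = 1388 bp
  6422 − 5724 = 698 bp
  7695 − 6422 = 1273 bp
Sorted largest to smallest: 2941, 1395, 1388, 1273, 698 bp.

2941, 1395, 1388, 1273, 698 bp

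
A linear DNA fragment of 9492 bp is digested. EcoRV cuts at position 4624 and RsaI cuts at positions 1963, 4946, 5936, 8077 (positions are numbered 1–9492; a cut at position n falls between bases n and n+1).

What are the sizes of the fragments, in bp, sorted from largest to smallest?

Combined cut positions (sorted): 1963, 4624, 4946, 5936, 8077.
Linear molecule, 5 cuts → 6 fragments:
  1963 − 0 = 1963 bp
  4624 − 1963 = 2661 bp
  4946 − 4624 = 322 bp
  5936 − 4946 = 990 bp
  8077 − 5936 = 2141 bp
  9492 − 8077 = 1415 bp
Sorted largest to smallest: 2661, 2141, 1963, 1415, 990, 322 bp.

2661, 2141, 1963, 1415, 990, 322 bp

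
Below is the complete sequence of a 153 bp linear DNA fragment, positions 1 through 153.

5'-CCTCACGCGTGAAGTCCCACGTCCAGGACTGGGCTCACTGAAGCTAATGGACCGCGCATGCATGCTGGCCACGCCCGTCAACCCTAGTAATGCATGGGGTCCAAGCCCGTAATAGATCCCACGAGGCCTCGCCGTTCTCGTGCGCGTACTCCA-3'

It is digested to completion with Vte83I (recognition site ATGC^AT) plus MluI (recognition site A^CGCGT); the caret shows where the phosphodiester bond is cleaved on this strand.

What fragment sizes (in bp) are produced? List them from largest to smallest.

60, 56, 32, 5 bp

Vte83I sites (ATGCAT) start at positions 58, 90.
Vte83I cuts after base 4 of each site, so after positions 61, 93.
The MluI site (ACGCGT) starts at position 5.
MluI cuts after the first base of each site, so after position 5.
Combined cut positions: 5, 61, 93.
Linear molecule, 3 cuts → 4 fragments:
  1–5 → 5 bp
  6–61 → 56 bp
  62–93 → 32 bp
  94–153 → 60 bp
Sorted largest to smallest: 60, 56, 32, 5 bp.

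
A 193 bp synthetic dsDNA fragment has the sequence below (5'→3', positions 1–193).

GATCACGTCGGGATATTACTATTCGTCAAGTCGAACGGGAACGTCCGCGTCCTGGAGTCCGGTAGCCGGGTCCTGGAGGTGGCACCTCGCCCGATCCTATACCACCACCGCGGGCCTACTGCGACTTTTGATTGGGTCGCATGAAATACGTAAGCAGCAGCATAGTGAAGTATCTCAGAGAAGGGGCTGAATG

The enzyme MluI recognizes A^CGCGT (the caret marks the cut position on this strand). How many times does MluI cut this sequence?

No occurrence of ACGCGT is present in the sequence.
MluI does not cut: 0 sites.

0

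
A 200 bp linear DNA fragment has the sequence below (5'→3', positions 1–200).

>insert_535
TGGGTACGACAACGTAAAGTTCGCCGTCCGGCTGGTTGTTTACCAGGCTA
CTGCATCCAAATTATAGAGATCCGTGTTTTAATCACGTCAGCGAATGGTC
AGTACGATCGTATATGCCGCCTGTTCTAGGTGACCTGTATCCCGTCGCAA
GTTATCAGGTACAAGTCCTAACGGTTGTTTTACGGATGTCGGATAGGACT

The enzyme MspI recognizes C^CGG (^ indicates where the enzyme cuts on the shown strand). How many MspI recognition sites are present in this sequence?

CCGG occurs starting at position 28.
MspI cuts at 1 site.

1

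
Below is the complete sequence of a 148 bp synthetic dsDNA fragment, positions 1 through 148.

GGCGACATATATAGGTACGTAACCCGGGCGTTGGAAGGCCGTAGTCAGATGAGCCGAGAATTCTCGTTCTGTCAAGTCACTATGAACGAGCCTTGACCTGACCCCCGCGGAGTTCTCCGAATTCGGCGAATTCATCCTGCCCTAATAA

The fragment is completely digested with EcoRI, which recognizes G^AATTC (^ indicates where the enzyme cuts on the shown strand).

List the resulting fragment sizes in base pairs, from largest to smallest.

61, 58, 20, 9 bp

EcoRI sites (GAATTC) start at positions 58, 119, 128.
EcoRI cuts after the first base of each site, so after positions 58, 119, 128.
Linear molecule, 3 cuts → 4 fragments:
  1–58 → 58 bp
  59–119 → 61 bp
  120–128 → 9 bp
  129–148 → 20 bp
Sorted largest to smallest: 61, 58, 20, 9 bp.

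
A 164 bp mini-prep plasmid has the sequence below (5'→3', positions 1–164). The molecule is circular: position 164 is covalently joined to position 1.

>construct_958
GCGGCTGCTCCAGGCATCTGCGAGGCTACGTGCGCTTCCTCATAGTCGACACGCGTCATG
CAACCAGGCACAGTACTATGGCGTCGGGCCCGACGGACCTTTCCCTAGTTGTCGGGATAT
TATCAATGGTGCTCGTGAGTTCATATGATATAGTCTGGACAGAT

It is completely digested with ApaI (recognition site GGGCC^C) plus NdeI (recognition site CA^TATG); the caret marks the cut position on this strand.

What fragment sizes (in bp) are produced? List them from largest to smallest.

111, 53 bp

The ApaI site (GGGCCC) starts at position 86.
ApaI cuts after base 5 of each site (before the last base), so after position 90.
The NdeI site (CATATG) starts at position 142.
NdeI cuts after base 2 of each site, so after position 143.
Combined cut positions: 90, 143.
Circular molecule, 2 cuts → 2 fragments:
  91–143 → 53 bp
  144–164 then 1–90 → 21 + 90 = 111 bp
Sorted largest to smallest: 111, 53 bp.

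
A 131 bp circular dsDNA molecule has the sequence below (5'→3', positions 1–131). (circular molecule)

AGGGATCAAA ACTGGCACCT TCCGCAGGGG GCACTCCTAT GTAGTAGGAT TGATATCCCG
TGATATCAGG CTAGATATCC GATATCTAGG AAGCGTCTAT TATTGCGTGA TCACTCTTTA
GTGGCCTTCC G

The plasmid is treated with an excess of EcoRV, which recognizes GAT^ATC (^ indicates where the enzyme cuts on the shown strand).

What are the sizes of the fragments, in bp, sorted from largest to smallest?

102, 12, 10, 7 bp

EcoRV sites (GATATC) start at positions 52, 62, 74, 81.
EcoRV cuts after base 3 of each site, so after positions 54, 64, 76, 83.
Circular molecule, 4 cuts → 4 fragments:
  55–64 → 10 bp
  65–76 → 12 bp
  77–83 → 7 bp
  84–131 then 1–54 → 48 + 54 = 102 bp
Sorted largest to smallest: 102, 12, 10, 7 bp.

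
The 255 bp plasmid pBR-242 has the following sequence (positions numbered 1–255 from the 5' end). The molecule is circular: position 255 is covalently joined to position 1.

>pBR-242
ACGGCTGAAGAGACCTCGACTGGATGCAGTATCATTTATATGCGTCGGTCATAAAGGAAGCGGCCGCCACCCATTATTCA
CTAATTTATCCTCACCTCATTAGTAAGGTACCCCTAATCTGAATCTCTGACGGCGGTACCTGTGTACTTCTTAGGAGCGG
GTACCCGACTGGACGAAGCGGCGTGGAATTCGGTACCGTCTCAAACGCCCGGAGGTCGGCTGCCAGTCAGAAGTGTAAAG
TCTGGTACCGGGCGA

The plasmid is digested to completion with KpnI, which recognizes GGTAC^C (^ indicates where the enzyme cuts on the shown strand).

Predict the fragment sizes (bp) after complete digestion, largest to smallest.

KpnI sites (GGTACC) start at positions 107, 135, 160, 192, 244.
KpnI cuts after base 5 of each site (before the last base), so after positions 111, 139, 164, 196, 248.
Circular molecule, 5 cuts → 5 fragments:
  112–139 → 28 bp
  140–164 → 25 bp
  165–196 → 32 bp
  197–248 → 52 bp
  249–255 then 1–111 → 7 + 111 = 118 bp
Sorted largest to smallest: 118, 52, 32, 28, 25 bp.

118, 52, 32, 28, 25 bp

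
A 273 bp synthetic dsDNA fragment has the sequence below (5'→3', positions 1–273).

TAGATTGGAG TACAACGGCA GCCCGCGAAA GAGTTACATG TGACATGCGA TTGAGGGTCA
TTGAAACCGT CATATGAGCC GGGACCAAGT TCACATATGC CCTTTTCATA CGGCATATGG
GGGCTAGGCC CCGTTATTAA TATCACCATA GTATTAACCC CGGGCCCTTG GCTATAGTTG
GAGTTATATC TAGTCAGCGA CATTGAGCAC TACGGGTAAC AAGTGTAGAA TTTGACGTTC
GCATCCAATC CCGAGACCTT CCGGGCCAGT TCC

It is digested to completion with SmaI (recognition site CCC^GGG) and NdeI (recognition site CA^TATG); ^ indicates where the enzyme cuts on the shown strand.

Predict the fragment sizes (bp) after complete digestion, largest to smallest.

112, 72, 46, 23, 20 bp

The SmaI site (CCCGGG) starts at position 159.
SmaI cuts after base 3 of each site, so after position 161.
NdeI sites (CATATG) start at positions 71, 94, 114.
NdeI cuts after base 2 of each site, so after positions 72, 95, 115.
Combined cut positions: 72, 95, 115, 161.
Linear molecule, 4 cuts → 5 fragments:
  1–72 → 72 bp
  73–95 → 23 bp
  96–115 → 20 bp
  116–161 → 46 bp
  162–273 → 112 bp
Sorted largest to smallest: 112, 72, 46, 23, 20 bp.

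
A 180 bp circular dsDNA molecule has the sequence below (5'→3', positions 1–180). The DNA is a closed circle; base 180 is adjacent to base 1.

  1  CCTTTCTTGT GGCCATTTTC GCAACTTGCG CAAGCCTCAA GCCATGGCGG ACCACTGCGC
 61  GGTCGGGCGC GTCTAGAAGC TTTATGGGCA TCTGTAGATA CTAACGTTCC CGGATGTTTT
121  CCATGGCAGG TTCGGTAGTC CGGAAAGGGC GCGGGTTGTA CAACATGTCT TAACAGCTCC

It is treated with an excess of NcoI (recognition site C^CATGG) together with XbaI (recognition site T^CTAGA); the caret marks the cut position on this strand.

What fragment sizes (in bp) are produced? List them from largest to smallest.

NcoI sites (CCATGG) start at positions 42, 121.
NcoI cuts after the first base of each site, so after positions 42, 121.
The XbaI site (TCTAGA) starts at position 72.
XbaI cuts after the first base of each site, so after position 72.
Combined cut positions: 42, 72, 121.
Circular molecule, 3 cuts → 3 fragments:
  43–72 → 30 bp
  73–121 → 49 bp
  122–180 then 1–42 → 59 + 42 = 101 bp
Sorted largest to smallest: 101, 49, 30 bp.

101, 49, 30 bp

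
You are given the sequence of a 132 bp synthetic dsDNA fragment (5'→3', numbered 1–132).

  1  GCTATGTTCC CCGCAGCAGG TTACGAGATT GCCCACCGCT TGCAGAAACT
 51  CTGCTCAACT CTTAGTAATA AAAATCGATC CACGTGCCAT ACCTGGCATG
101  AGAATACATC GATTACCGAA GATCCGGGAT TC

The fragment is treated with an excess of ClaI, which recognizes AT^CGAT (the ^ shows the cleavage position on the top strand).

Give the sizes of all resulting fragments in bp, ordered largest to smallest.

75, 34, 23 bp

ClaI sites (ATCGAT) start at positions 74, 108.
ClaI cuts after base 2 of each site, so after positions 75, 109.
Linear molecule, 2 cuts → 3 fragments:
  1–75 → 75 bp
  76–109 → 34 bp
  110–132 → 23 bp
Sorted largest to smallest: 75, 34, 23 bp.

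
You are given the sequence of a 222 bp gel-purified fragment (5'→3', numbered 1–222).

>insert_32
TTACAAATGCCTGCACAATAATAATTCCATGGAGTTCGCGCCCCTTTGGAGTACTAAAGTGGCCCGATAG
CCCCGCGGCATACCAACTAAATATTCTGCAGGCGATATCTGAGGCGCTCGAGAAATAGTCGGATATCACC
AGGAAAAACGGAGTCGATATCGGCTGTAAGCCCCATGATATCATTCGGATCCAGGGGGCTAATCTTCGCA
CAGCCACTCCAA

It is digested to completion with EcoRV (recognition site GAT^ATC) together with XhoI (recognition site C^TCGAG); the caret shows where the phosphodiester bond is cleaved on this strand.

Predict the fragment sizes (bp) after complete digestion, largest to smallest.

106, 43, 24, 21, 17, 11 bp

EcoRV sites (GATATC) start at positions 104, 132, 156, 177.
EcoRV cuts after base 3 of each site, so after positions 106, 134, 158, 179.
The XhoI site (CTCGAG) starts at position 117.
XhoI cuts after the first base of each site, so after position 117.
Combined cut positions: 106, 117, 134, 158, 179.
Linear molecule, 5 cuts → 6 fragments:
  1–106 → 106 bp
  107–117 → 11 bp
  118–134 → 17 bp
  135–158 → 24 bp
  159–179 → 21 bp
  180–222 → 43 bp
Sorted largest to smallest: 106, 43, 24, 21, 17, 11 bp.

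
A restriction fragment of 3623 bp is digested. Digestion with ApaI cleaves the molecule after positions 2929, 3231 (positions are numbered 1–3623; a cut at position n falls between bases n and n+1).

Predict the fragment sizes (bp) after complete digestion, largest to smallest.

2929, 392, 302 bp

Linear molecule, 2 cuts → 3 fragments:
  2929 − 0 = 2929 bp
  3231 − 2929 = 302 bp
  3623 − 3231 = 392 bp
Sorted largest to smallest: 2929, 392, 302 bp.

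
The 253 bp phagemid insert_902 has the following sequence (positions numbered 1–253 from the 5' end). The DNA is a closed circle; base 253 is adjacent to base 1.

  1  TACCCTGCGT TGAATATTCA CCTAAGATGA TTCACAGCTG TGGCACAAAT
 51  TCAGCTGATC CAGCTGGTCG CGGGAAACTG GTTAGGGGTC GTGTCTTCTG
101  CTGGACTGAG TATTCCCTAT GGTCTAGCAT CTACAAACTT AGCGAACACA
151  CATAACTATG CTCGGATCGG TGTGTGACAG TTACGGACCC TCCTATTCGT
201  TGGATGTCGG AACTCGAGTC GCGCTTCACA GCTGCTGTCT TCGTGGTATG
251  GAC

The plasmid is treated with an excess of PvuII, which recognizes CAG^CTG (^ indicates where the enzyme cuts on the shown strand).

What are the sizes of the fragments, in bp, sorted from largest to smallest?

PvuII sites (CAGCTG) start at positions 35, 52, 61, 229.
PvuII cuts after base 3 of each site, so after positions 37, 54, 63, 231.
Circular molecule, 4 cuts → 4 fragments:
  38–54 → 17 bp
  55–63 → 9 bp
  64–231 → 168 bp
  232–253 then 1–37 → 22 + 37 = 59 bp
Sorted largest to smallest: 168, 59, 17, 9 bp.

168, 59, 17, 9 bp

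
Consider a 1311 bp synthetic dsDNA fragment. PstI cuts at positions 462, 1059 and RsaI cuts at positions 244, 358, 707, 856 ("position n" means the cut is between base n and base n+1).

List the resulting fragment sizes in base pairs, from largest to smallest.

Combined cut positions (sorted): 244, 358, 462, 707, 856, 1059.
Linear molecule, 6 cuts → 7 fragments:
  244 − 0 = 244 bp
  358 − 244 = 114 bp
  462 − 358 = 104 bp
  707 − 462 = 245 bp
  856 − 707 = 149 bp
  1059 − 856 = 203 bp
  1311 − 1059 = 252 bp
Sorted largest to smallest: 252, 245, 244, 203, 149, 114, 104 bp.

252, 245, 244, 203, 149, 114, 104 bp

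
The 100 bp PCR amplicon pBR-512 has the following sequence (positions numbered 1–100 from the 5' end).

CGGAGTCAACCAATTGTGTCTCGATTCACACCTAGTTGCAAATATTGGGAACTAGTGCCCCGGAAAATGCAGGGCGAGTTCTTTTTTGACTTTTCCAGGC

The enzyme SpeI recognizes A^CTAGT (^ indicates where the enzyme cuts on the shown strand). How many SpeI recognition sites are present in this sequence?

1

ACTAGT occurs starting at position 51.
SpeI cuts at 1 site.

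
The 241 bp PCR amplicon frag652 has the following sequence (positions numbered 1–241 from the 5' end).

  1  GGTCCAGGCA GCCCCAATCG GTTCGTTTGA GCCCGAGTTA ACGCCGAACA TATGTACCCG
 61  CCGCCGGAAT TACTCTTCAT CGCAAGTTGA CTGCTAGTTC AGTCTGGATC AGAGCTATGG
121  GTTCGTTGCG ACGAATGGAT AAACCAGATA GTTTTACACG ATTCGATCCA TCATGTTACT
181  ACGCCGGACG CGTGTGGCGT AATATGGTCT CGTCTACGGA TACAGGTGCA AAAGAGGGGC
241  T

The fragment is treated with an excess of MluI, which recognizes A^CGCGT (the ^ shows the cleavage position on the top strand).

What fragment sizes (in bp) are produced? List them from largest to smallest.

The MluI site (ACGCGT) starts at position 188.
MluI cuts after the first base of each site, so after position 188.
Linear molecule, 1 cut → 2 fragments:
  1–188 → 188 bp
  189–241 → 53 bp
Sorted largest to smallest: 188, 53 bp.

188, 53 bp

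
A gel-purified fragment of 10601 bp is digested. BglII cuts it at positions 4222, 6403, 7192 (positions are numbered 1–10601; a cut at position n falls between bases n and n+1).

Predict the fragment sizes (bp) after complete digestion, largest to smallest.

Linear molecule, 3 cuts → 4 fragments:
  4222 − 0 = 4222 bp
  6403 − 4222 = 2181 bp
  7192 − 6403 = 789 bp
  10601 − 7192 = 3409 bp
Sorted largest to smallest: 4222, 3409, 2181, 789 bp.

4222, 3409, 2181, 789 bp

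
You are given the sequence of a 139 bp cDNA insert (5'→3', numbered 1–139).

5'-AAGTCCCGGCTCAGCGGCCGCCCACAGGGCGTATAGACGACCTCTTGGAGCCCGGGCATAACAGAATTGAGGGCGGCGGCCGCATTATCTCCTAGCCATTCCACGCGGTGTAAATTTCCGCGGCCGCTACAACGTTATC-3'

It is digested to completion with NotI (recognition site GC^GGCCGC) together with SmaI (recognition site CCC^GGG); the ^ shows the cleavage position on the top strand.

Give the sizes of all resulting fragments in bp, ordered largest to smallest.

44, 38, 24, 18, 15 bp

NotI sites (GCGGCCGC) start at positions 14, 76, 120.
NotI cuts after base 2 of each site, so after positions 15, 77, 121.
The SmaI site (CCCGGG) starts at position 51.
SmaI cuts after base 3 of each site, so after position 53.
Combined cut positions: 15, 53, 77, 121.
Linear molecule, 4 cuts → 5 fragments:
  1–15 → 15 bp
  16–53 → 38 bp
  54–77 → 24 bp
  78–121 → 44 bp
  122–139 → 18 bp
Sorted largest to smallest: 44, 38, 24, 18, 15 bp.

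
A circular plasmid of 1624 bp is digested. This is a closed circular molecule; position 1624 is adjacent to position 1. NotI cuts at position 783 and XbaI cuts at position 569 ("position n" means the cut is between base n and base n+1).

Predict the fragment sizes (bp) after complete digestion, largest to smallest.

Combined cut positions (sorted): 569, 783.
Circular molecule, 2 cuts → 2 fragments:
  783 − 569 = 214 bp
  wrap: 1624 − 783 + 569 = 1410 bp
Sorted largest to smallest: 1410, 214 bp.

1410, 214 bp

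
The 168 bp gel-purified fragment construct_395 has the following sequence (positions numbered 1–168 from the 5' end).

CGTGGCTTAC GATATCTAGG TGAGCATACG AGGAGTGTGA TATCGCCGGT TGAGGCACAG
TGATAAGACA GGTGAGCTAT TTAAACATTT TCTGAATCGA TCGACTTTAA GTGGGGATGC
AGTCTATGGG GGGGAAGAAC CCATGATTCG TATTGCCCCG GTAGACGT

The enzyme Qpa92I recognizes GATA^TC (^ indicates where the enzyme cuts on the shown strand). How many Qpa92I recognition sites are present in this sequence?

GATATC occurs starting at positions 11, 39.
Qpa92I cuts at 2 sites.

2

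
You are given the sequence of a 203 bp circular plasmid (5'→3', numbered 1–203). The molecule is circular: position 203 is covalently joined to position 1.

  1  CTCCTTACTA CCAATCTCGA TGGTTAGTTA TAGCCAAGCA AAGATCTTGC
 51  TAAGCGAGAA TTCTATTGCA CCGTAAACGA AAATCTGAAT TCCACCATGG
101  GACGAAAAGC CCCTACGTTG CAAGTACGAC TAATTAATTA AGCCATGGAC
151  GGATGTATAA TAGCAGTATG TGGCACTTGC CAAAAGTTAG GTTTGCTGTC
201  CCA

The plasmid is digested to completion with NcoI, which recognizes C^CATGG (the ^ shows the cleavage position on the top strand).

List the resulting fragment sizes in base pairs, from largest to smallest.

155, 48 bp

NcoI sites (CCATGG) start at positions 95, 143.
NcoI cuts after the first base of each site, so after positions 95, 143.
Circular molecule, 2 cuts → 2 fragments:
  96–143 → 48 bp
  144–203 then 1–95 → 60 + 95 = 155 bp
Sorted largest to smallest: 155, 48 bp.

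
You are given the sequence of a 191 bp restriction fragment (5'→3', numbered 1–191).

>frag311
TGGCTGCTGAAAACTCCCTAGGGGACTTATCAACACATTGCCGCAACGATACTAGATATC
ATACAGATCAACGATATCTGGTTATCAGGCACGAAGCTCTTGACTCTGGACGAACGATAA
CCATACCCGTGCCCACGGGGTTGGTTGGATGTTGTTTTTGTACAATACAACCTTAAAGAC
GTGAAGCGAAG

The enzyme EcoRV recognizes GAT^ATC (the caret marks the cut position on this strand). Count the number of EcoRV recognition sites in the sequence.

2

GATATC occurs starting at positions 55, 73.
EcoRV cuts at 2 sites.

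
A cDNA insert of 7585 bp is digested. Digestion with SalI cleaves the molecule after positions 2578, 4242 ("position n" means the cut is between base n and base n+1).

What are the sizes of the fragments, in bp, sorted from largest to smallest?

3343, 2578, 1664 bp

Linear molecule, 2 cuts → 3 fragments:
  2578 − 0 = 2578 bp
  4242 − 2578 = 1664 bp
  7585 − 4242 = 3343 bp
Sorted largest to smallest: 3343, 2578, 1664 bp.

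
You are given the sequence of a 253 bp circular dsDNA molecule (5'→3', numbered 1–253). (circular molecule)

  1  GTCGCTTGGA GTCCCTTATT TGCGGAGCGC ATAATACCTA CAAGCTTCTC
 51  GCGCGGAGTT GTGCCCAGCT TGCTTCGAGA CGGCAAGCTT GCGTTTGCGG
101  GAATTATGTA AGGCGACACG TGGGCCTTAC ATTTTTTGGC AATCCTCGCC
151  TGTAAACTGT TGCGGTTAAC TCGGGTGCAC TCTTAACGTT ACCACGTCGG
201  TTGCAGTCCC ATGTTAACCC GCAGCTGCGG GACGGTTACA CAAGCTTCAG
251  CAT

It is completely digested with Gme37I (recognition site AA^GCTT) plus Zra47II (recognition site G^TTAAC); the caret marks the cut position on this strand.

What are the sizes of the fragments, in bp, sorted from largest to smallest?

79, 53, 48, 43, 30 bp

Gme37I sites (AAGCTT) start at positions 42, 85, 242.
Gme37I cuts after base 2 of each site, so after positions 43, 86, 243.
Zra47II sites (GTTAAC) start at positions 165, 213.
Zra47II cuts after the first base of each site, so after positions 165, 213.
Combined cut positions: 43, 86, 165, 213, 243.
Circular molecule, 5 cuts → 5 fragments:
  44–86 → 43 bp
  87–165 → 79 bp
  166–213 → 48 bp
  214–243 → 30 bp
  244–253 then 1–43 → 10 + 43 = 53 bp
Sorted largest to smallest: 79, 53, 48, 43, 30 bp.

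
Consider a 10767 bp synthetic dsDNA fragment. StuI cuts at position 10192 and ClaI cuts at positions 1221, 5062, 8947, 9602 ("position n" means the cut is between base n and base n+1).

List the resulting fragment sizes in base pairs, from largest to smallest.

Combined cut positions (sorted): 1221, 5062, 8947, 9602, 10192.
Linear molecule, 5 cuts → 6 fragments:
  1221 − 0 = 1221 bp
  5062 − 1221 = 3841 bp
  8947 − 5062 = 3885 bp
  9602 − 8947 = 655 bp
  10192 − 9602 = 590 bp
  10767 − 10192 = 575 bp
Sorted largest to smallest: 3885, 3841, 1221, 655, 590, 575 bp.

3885, 3841, 1221, 655, 590, 575 bp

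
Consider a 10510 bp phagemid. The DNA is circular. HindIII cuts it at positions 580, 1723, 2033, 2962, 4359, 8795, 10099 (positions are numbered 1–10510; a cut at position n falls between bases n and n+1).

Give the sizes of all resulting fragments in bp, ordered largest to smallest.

Circular molecule, 7 cuts → 7 fragments:
  1723 − 580 = 1143 bp
  2033 − 1723 = 310 bp
  2962 − 2033 = 929 bp
  4359 − 2962 = 1397 bp
  8795 − 4359 = 4436 bp
  10099 − 8795 = 1304 bp
  wrap: 10510 − 10099 + 580 = 991 bp
Sorted largest to smallest: 4436, 1397, 1304, 1143, 991, 929, 310 bp.

4436, 1397, 1304, 1143, 991, 929, 310 bp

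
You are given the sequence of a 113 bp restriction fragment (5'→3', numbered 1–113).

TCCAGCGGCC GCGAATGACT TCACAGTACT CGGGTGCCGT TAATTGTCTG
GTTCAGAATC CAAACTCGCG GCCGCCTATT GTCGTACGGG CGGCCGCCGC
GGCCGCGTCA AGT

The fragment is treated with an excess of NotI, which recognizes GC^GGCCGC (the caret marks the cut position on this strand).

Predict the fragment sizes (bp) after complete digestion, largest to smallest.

63, 22, 13, 9, 6 bp

NotI sites (GCGGCCGC) start at positions 5, 68, 90, 99.
NotI cuts after base 2 of each site, so after positions 6, 69, 91, 100.
Linear molecule, 4 cuts → 5 fragments:
  1–6 → 6 bp
  7–69 → 63 bp
  70–91 → 22 bp
  92–100 → 9 bp
  101–113 → 13 bp
Sorted largest to smallest: 63, 22, 13, 9, 6 bp.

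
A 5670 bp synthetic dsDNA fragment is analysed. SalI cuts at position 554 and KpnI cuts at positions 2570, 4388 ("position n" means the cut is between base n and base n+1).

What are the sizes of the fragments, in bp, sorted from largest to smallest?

2016, 1818, 1282, 554 bp

Combined cut positions (sorted): 554, 2570, 4388.
Linear molecule, 3 cuts → 4 fragments:
  554 − 0 = 554 bp
  2570 − 554 = 2016 bp
  4388 − 2570 = 1818 bp
  5670 − 4388 = 1282 bp
Sorted largest to smallest: 2016, 1818, 1282, 554 bp.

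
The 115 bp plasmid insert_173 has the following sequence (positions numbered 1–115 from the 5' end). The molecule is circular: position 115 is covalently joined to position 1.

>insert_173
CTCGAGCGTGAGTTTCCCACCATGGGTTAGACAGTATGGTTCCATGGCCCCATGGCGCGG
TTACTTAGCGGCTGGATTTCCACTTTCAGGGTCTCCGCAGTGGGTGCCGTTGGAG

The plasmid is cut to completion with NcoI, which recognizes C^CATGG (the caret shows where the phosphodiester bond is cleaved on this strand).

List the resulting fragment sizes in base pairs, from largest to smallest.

NcoI sites (CCATGG) start at positions 20, 42, 50.
NcoI cuts after the first base of each site, so after positions 20, 42, 50.
Circular molecule, 3 cuts → 3 fragments:
  21–42 → 22 bp
  43–50 → 8 bp
  51–115 then 1–20 → 65 + 20 = 85 bp
Sorted largest to smallest: 85, 22, 8 bp.

85, 22, 8 bp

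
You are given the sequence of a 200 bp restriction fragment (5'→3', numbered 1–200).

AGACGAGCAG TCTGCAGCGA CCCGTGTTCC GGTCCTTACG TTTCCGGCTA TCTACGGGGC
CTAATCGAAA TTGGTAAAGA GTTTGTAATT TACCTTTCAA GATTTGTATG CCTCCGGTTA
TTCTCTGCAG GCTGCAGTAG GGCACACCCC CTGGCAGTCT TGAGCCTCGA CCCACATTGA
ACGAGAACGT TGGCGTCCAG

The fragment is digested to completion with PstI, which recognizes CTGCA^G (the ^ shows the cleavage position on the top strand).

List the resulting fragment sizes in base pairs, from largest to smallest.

PstI sites (CTGCAG) start at positions 12, 125, 132.
PstI cuts after base 5 of each site (before the last base), so after positions 16, 129, 136.
Linear molecule, 3 cuts → 4 fragments:
  1–16 → 16 bp
  17–129 → 113 bp
  130–136 → 7 bp
  137–200 → 64 bp
Sorted largest to smallest: 113, 64, 16, 7 bp.

113, 64, 16, 7 bp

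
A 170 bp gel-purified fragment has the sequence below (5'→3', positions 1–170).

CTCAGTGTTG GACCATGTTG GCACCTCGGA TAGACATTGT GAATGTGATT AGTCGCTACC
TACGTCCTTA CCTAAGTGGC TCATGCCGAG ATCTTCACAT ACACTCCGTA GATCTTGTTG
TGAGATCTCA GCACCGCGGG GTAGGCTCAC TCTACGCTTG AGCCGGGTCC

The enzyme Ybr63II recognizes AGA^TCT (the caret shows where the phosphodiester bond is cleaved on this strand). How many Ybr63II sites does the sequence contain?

AGATCT occurs starting at positions 89, 110, 123.
Ybr63II cuts at 3 sites.

3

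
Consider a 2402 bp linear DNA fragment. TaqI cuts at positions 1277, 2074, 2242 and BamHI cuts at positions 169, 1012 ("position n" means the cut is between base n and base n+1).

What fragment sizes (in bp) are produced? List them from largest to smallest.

843, 797, 265, 169, 168, 160 bp

Combined cut positions (sorted): 169, 1012, 1277, 2074, 2242.
Linear molecule, 5 cuts → 6 fragments:
  169 − 0 = 169 bp
  1012 − 169 = 843 bp
  1277 − 1012 = 265 bp
  2074 − 1277 = 797 bp
  2242 − 2074 = 168 bp
  2402 − 2242 = 160 bp
Sorted largest to smallest: 843, 797, 265, 169, 168, 160 bp.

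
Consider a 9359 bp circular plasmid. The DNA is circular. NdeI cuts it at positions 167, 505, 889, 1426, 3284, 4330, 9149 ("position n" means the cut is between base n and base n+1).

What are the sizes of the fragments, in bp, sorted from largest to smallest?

Circular molecule, 7 cuts → 7 fragments:
  505 − 167 = 338 bp
  889 − 505 = 384 bp
  1426 − 889 = 537 bp
  3284 − 1426 = 1858 bp
  4330 − 3284 = 1046 bp
  9149 − 4330 = 4819 bp
  wrap: 9359 − 9149 + 167 = 377 bp
Sorted largest to smallest: 4819, 1858, 1046, 537, 384, 377, 338 bp.

4819, 1858, 1046, 537, 384, 377, 338 bp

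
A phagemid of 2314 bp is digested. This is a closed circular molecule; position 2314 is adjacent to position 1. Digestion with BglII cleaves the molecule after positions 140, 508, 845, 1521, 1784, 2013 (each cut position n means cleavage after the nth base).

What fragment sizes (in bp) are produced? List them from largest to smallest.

676, 441, 368, 337, 263, 229 bp

Circular molecule, 6 cuts → 6 fragments:
  508 − 140 = 368 bp
  845 − 508 = 337 bp
  1521 − 845 = 676 bp
  1784 − 1521 = 263 bp
  2013 − 1784 = 229 bp
  wrap: 2314 − 2013 + 140 = 441 bp
Sorted largest to smallest: 676, 441, 368, 337, 263, 229 bp.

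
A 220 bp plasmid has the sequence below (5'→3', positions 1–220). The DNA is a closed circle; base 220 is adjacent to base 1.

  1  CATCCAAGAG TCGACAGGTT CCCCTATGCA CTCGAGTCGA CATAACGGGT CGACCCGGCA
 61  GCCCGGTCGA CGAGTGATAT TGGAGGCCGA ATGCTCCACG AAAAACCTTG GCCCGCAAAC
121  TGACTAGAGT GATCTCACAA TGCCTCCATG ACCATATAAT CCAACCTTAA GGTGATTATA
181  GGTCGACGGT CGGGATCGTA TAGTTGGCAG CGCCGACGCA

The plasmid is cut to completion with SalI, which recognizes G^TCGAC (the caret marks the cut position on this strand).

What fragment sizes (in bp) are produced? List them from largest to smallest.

SalI sites (GTCGAC) start at positions 10, 36, 49, 66, 182.
SalI cuts after the first base of each site, so after positions 10, 36, 49, 66, 182.
Circular molecule, 5 cuts → 5 fragments:
  11–36 → 26 bp
  37–49 → 13 bp
  50–66 → 17 bp
  67–182 → 116 bp
  183–220 then 1–10 → 38 + 10 = 48 bp
Sorted largest to smallest: 116, 48, 26, 17, 13 bp.

116, 48, 26, 17, 13 bp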